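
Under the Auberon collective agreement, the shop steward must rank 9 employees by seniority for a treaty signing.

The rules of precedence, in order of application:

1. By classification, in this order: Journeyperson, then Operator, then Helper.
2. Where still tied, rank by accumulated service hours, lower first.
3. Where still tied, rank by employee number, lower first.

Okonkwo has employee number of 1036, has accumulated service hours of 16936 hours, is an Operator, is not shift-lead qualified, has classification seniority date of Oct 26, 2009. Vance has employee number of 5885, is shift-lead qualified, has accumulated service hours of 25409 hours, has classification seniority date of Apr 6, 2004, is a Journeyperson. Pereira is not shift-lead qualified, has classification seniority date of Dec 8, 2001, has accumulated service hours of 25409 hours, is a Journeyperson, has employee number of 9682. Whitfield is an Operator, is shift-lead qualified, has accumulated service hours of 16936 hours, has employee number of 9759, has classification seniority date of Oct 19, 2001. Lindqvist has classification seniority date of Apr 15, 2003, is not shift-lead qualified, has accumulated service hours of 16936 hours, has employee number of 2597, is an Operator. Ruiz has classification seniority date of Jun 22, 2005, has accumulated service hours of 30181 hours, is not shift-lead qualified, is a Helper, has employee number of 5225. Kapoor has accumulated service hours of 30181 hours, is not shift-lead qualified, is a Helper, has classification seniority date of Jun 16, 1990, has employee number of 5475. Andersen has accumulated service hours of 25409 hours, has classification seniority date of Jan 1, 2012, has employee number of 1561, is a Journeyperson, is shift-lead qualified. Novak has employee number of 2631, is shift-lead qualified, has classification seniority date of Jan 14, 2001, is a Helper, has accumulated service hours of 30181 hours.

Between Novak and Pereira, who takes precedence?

Pereira

By classification: Andersen, Vance and Pereira (Journeyperson); then Okonkwo, Lindqvist and Whitfield (Operator); then Novak, Ruiz and Kapoor (Helper).
Andersen, Vance and Pereira all have accumulated service hours 25409 hours, so the next rule applies.
Among Andersen, Vance and Pereira, by employee number (lower first): Andersen (1561) before Vance (5885) before Pereira (9682).
Okonkwo, Lindqvist and Whitfield all have accumulated service hours 16936 hours, so the next rule applies.
Among Okonkwo, Lindqvist and Whitfield, by employee number (lower first): Okonkwo (1036) before Lindqvist (2597) before Whitfield (9759).
Novak, Ruiz and Kapoor all have accumulated service hours 30181 hours, so the next rule applies.
Among Novak, Ruiz and Kapoor, by employee number (lower first): Novak (2631) before Ruiz (5225) before Kapoor (5475).
So Pereira takes precedence.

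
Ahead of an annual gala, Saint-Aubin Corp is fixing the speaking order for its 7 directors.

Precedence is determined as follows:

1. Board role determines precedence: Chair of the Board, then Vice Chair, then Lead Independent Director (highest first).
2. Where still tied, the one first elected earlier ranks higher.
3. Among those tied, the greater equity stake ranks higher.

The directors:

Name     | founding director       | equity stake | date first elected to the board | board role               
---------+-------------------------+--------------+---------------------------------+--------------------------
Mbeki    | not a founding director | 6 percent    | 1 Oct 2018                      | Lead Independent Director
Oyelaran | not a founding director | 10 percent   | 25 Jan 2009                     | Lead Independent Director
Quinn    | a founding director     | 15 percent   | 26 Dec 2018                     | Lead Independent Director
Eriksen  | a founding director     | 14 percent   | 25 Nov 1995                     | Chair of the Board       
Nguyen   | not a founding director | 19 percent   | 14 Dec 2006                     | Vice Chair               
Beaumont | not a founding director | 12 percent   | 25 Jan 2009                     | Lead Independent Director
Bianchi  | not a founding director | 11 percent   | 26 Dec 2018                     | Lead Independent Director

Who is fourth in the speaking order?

By board role: Eriksen (Chair of the Board); then Nguyen (Vice Chair); then Beaumont, Oyelaran, Mbeki, Quinn and Bianchi (Lead Independent Director).
Among Beaumont, Oyelaran, Mbeki, Quinn and Bianchi, by date first elected to the board (earlier first): Beaumont and Oyelaran (25 Jan 2009) before Mbeki (1 Oct 2018) before Quinn and Bianchi (26 Dec 2018).
Among Beaumont and Oyelaran, by equity stake (higher first): Beaumont (12 percent) before Oyelaran (10 percent).
Among Quinn and Bianchi, by equity stake (higher first): Quinn (15 percent) before Bianchi (11 percent).
Order: Eriksen, Nguyen, Beaumont, Oyelaran, Mbeki, Quinn, Bianchi.

Oyelaran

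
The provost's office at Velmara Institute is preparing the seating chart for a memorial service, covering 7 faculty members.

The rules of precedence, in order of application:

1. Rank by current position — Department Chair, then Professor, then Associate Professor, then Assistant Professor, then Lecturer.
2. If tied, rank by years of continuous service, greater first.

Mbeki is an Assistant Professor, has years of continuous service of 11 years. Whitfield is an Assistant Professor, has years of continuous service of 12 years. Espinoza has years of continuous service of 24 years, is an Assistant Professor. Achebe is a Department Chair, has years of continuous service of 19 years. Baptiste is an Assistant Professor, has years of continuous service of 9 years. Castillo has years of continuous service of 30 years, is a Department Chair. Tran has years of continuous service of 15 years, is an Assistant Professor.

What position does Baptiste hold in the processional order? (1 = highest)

By current position: Castillo and Achebe (Department Chair); then Espinoza, Tran, Whitfield, Mbeki and Baptiste (Assistant Professor).
Among Castillo and Achebe, by years of continuous service (higher first): Castillo (30 years) before Achebe (19 years).
Among Espinoza, Tran, Whitfield, Mbeki and Baptiste, by years of continuous service (higher first): Espinoza (24 years) before Tran (15 years) before Whitfield (12 years) before Mbeki (11 years) before Baptiste (9 years).
Order: Castillo, Achebe, Espinoza, Tran, Whitfield, Mbeki, Baptiste. So position 7.

7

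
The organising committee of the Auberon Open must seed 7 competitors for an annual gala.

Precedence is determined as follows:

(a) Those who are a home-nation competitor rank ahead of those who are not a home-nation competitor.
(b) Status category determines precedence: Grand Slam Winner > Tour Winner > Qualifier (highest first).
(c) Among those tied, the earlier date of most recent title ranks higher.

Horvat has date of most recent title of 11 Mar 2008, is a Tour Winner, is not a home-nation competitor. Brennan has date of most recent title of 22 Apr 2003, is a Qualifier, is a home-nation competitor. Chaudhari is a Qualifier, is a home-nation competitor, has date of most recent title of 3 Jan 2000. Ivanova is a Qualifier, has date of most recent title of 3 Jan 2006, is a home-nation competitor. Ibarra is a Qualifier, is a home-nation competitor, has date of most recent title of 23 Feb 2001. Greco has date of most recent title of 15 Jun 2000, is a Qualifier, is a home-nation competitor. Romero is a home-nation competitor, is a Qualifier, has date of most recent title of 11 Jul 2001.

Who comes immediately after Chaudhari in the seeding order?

Greco

By the first rule: Chaudhari, Greco, Ibarra, Romero, Brennan and Ivanova (each a home-nation competitor); then Horvat (not a home-nation competitor).
Chaudhari, Greco, Ibarra, Romero, Brennan and Ivanova are each Qualifier, so the next rule applies.
Among Chaudhari, Greco, Ibarra, Romero, Brennan and Ivanova, by date of most recent title (earlier first): Chaudhari (3 Jan 2000) before Greco (15 Jun 2000) before Ibarra (23 Feb 2001) before Romero (11 Jul 2001) before Brennan (22 Apr 2003) before Ivanova (3 Jan 2006).
Order: Chaudhari, Greco, Ibarra, Romero, Brennan, Ivanova, Horvat.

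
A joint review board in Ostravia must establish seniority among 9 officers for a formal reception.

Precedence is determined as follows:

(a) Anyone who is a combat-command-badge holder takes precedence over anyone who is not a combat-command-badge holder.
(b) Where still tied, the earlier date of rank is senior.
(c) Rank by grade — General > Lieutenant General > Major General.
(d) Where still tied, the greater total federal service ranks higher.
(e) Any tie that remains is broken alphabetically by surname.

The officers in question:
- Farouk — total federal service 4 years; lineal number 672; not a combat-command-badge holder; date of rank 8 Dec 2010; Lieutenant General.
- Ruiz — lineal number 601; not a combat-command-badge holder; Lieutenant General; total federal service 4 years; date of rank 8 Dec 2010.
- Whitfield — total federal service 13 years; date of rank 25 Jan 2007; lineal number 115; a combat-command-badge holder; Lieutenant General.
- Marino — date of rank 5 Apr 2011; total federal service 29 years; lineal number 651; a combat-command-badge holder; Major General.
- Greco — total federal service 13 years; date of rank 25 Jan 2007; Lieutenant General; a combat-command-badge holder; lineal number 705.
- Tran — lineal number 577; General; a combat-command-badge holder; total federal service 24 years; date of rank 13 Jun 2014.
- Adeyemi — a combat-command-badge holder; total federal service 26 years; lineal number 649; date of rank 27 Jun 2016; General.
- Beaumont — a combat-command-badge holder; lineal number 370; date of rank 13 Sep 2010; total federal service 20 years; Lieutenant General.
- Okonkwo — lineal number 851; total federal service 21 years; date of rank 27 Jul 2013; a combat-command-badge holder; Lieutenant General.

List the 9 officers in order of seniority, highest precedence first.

By the first rule: Greco, Whitfield, Beaumont, Marino, Okonkwo, Tran and Adeyemi (each a combat-command-badge holder); then Farouk and Ruiz (both not a combat-command-badge holder).
Among Greco, Whitfield, Beaumont, Marino, Okonkwo, Tran and Adeyemi, by date of rank (earlier first): Greco and Whitfield (25 Jan 2007) before Beaumont (13 Sep 2010) before Marino (5 Apr 2011) before Okonkwo (27 Jul 2013) before Tran (13 Jun 2014) before Adeyemi (27 Jun 2016).
Greco and Whitfield are each Lieutenant General, so the next rule applies.
Greco and Whitfield both have total federal service 13 years, so the next rule applies.
Among Greco and Whitfield, alphabetically by surname: Greco before Whitfield.
Farouk and Ruiz both have date of rank 8 Dec 2010, so the next rule applies.
Farouk and Ruiz are each Lieutenant General, so the next rule applies.
Farouk and Ruiz both have total federal service 4 years, so the next rule applies.
Among Farouk and Ruiz, alphabetically by surname: Farouk before Ruiz.
Full order: Greco, Whitfield, Beaumont, Marino, Okonkwo, Tran, Adeyemi, Farouk, Ruiz.

Greco, Whitfield, Beaumont, Marino, Okonkwo, Tran, Adeyemi, Farouk, Ruiz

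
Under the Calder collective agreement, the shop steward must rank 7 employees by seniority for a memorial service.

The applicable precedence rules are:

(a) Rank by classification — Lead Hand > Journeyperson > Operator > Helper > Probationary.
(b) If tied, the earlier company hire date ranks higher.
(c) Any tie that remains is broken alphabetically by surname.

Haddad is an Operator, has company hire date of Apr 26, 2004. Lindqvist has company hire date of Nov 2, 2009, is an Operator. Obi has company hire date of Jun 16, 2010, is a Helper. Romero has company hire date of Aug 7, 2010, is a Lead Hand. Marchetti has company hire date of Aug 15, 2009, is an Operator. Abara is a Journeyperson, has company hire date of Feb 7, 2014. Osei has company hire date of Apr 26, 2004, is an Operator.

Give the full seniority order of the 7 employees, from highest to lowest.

Romero, Abara, Haddad, Osei, Marchetti, Lindqvist, Obi

By classification: Romero (Lead Hand); then Abara (Journeyperson); then Haddad, Osei, Marchetti and Lindqvist (Operator); then Obi (Helper).
Among Haddad, Osei, Marchetti and Lindqvist, by company hire date (earlier first): Haddad and Osei (Apr 26, 2004) before Marchetti (Aug 15, 2009) before Lindqvist (Nov 2, 2009).
Among Haddad and Osei, alphabetically by surname: Haddad before Osei.
Full order: Romero, Abara, Haddad, Osei, Marchetti, Lindqvist, Obi.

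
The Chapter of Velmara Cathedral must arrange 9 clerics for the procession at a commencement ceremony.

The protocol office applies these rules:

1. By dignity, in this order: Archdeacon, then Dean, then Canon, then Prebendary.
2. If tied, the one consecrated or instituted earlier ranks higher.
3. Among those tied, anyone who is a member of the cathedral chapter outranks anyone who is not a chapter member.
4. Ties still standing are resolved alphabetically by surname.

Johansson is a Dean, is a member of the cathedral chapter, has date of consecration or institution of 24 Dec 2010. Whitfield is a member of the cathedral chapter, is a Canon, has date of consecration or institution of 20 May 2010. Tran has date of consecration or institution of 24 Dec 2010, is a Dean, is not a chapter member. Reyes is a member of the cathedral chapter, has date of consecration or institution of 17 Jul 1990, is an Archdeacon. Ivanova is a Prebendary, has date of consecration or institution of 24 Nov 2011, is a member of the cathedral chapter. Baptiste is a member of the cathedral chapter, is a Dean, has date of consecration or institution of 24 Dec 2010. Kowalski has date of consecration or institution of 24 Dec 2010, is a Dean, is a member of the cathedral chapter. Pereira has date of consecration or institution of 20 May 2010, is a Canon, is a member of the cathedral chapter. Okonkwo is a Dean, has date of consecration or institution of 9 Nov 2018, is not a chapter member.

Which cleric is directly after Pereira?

By dignity: Reyes (Archdeacon); then Baptiste, Johansson, Kowalski, Tran and Okonkwo (Dean); then Pereira and Whitfield (Canon); then Ivanova (Prebendary).
Among Baptiste, Johansson, Kowalski, Tran and Okonkwo, by date of consecration or institution (earlier first): Baptiste, Johansson, Kowalski and Tran (24 Dec 2010) before Okonkwo (9 Nov 2018).
Among Baptiste, Johansson, Kowalski and Tran, a member of the cathedral chapter before not a chapter member: Baptiste, Johansson and Kowalski (a member of the cathedral chapter) before Tran (not a chapter member).
Among Baptiste, Johansson and Kowalski, alphabetically by surname: Baptiste before Johansson before Kowalski.
Pereira and Whitfield both have date of consecration or institution 20 May 2010, so the next rule applies.
Pereira and Whitfield are each a member of the cathedral chapter, so the next rule applies.
Among Pereira and Whitfield, alphabetically by surname: Pereira before Whitfield.
Order: Reyes, Baptiste, Johansson, Kowalski, Tran, Okonkwo, Pereira, Whitfield, Ivanova.

Whitfield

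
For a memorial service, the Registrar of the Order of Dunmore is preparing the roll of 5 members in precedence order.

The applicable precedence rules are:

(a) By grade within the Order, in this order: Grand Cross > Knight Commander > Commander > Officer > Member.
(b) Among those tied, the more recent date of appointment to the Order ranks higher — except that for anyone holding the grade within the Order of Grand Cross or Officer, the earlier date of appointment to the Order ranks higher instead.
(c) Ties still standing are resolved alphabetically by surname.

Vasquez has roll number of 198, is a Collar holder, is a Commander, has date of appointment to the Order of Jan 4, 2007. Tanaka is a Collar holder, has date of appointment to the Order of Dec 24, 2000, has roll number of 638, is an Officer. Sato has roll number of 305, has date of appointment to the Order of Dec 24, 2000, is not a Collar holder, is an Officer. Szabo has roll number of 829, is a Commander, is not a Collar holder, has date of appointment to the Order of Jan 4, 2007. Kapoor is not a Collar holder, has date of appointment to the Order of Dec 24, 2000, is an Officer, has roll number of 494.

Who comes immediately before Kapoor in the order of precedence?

By grade within the Order: Szabo and Vasquez (Commander); then Kapoor, Sato and Tanaka (Officer).
Szabo and Vasquez both have date of appointment to the Order Jan 4, 2007, so the next rule applies.
Among Szabo and Vasquez, alphabetically by surname: Szabo before Vasquez.
Kapoor, Sato and Tanaka all have date of appointment to the Order Dec 24, 2000, so the next rule applies.
Among Kapoor, Sato and Tanaka, alphabetically by surname: Kapoor before Sato before Tanaka.
Order: Szabo, Vasquez, Kapoor, Sato, Tanaka.

Vasquez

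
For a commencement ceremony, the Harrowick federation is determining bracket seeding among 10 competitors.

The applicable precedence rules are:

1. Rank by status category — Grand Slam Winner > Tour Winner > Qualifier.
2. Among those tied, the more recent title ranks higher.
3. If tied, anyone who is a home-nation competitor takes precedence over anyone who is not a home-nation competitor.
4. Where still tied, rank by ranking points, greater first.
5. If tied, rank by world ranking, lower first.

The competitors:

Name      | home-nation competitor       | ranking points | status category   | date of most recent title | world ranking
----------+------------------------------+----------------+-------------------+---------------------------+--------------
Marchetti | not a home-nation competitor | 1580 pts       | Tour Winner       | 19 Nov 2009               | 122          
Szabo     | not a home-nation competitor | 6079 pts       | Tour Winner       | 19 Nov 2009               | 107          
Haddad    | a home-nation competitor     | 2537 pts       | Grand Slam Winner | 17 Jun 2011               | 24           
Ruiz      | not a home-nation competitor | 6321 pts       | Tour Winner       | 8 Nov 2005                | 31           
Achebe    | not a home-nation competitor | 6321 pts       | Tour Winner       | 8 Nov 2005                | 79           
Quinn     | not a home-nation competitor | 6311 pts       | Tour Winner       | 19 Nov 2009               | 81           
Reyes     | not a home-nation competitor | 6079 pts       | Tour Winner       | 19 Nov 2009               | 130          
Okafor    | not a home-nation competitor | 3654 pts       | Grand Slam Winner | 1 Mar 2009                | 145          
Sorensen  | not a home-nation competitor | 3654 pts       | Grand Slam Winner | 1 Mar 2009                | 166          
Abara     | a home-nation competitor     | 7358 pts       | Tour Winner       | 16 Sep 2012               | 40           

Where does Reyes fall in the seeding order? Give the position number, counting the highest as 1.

By status category: Haddad, Okafor and Sorensen (Grand Slam Winner); then Abara, Quinn, Szabo, Reyes, Marchetti, Ruiz and Achebe (Tour Winner).
Among Haddad, Okafor and Sorensen, by date of most recent title (later first): Haddad (17 Jun 2011) before Okafor and Sorensen (1 Mar 2009).
Okafor and Sorensen are each not a home-nation competitor, so the next rule applies.
Okafor and Sorensen both have ranking points 3654 pts, so the next rule applies.
Among Okafor and Sorensen, by world ranking (lower first): Okafor (145) before Sorensen (166).
Among Abara, Quinn, Szabo, Reyes, Marchetti, Ruiz and Achebe, by date of most recent title (later first): Abara (16 Sep 2012) before Quinn, Szabo, Reyes and Marchetti (19 Nov 2009) before Ruiz and Achebe (8 Nov 2005).
Quinn, Szabo, Reyes and Marchetti are each not a home-nation competitor, so the next rule applies.
Among Quinn, Szabo, Reyes and Marchetti, by ranking points (higher first): Quinn (6311 pts) before Szabo and Reyes (6079 pts) before Marchetti (1580 pts).
Among Szabo and Reyes, by world ranking (lower first): Szabo (107) before Reyes (130).
Ruiz and Achebe are each not a home-nation competitor, so the next rule applies.
Ruiz and Achebe both have ranking points 6321 pts, so the next rule applies.
Among Ruiz and Achebe, by world ranking (lower first): Ruiz (31) before Achebe (79).
Order: Haddad, Okafor, Sorensen, Abara, Quinn, Szabo, Reyes, Marchetti, Ruiz, Achebe. So position 7.

7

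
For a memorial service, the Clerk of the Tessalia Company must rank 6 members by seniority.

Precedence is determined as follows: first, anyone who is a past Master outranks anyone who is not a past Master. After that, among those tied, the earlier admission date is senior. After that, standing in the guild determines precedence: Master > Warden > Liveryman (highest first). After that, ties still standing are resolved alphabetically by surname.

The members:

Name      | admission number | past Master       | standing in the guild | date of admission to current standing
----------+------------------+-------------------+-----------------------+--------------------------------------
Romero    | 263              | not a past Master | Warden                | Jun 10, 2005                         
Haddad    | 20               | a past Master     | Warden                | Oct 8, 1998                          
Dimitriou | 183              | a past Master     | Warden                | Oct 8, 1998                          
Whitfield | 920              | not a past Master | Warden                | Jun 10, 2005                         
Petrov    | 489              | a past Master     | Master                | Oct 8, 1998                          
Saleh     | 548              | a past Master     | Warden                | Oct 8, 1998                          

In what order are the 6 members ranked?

Petrov, Dimitriou, Haddad, Saleh, Romero, Whitfield

By the first rule: Petrov, Dimitriou, Haddad and Saleh (each a past Master); then Romero and Whitfield (both not a past Master).
Petrov, Dimitriou, Haddad and Saleh all have date of admission to current standing Oct 8, 1998, so the next rule applies.
Among Petrov, Dimitriou, Haddad and Saleh, by standing in the guild: Petrov (Master) before Dimitriou, Haddad and Saleh (Warden).
Among Dimitriou, Haddad and Saleh, alphabetically by surname: Dimitriou before Haddad before Saleh.
Romero and Whitfield both have date of admission to current standing Jun 10, 2005, so the next rule applies.
Romero and Whitfield are each Warden, so the next rule applies.
Among Romero and Whitfield, alphabetically by surname: Romero before Whitfield.
Full order: Petrov, Dimitriou, Haddad, Saleh, Romero, Whitfield.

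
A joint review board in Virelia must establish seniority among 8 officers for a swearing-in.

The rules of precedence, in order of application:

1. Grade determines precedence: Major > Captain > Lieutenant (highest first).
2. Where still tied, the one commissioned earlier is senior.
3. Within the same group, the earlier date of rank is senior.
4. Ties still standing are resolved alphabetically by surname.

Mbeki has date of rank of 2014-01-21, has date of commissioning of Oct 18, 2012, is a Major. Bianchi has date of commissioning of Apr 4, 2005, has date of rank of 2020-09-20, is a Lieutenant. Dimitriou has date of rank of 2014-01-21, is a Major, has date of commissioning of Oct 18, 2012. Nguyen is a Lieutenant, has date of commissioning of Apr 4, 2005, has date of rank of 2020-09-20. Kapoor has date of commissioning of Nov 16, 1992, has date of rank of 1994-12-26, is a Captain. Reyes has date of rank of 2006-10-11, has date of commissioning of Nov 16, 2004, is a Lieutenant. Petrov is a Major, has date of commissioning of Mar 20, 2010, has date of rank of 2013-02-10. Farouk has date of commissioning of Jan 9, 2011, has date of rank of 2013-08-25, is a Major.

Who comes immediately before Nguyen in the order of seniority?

Bianchi

By grade: Petrov, Farouk, Dimitriou and Mbeki (Major); then Kapoor (Captain); then Reyes, Bianchi and Nguyen (Lieutenant).
Among Petrov, Farouk, Dimitriou and Mbeki, by date of commissioning (earlier first): Petrov (Mar 20, 2010) before Farouk (Jan 9, 2011) before Dimitriou and Mbeki (Oct 18, 2012).
Dimitriou and Mbeki both have date of rank 2014-01-21, so the next rule applies.
Among Dimitriou and Mbeki, alphabetically by surname: Dimitriou before Mbeki.
Among Reyes, Bianchi and Nguyen, by date of commissioning (earlier first): Reyes (Nov 16, 2004) before Bianchi and Nguyen (Apr 4, 2005).
Bianchi and Nguyen both have date of rank 2020-09-20, so the next rule applies.
Among Bianchi and Nguyen, alphabetically by surname: Bianchi before Nguyen.
Order: Petrov, Farouk, Dimitriou, Mbeki, Kapoor, Reyes, Bianchi, Nguyen.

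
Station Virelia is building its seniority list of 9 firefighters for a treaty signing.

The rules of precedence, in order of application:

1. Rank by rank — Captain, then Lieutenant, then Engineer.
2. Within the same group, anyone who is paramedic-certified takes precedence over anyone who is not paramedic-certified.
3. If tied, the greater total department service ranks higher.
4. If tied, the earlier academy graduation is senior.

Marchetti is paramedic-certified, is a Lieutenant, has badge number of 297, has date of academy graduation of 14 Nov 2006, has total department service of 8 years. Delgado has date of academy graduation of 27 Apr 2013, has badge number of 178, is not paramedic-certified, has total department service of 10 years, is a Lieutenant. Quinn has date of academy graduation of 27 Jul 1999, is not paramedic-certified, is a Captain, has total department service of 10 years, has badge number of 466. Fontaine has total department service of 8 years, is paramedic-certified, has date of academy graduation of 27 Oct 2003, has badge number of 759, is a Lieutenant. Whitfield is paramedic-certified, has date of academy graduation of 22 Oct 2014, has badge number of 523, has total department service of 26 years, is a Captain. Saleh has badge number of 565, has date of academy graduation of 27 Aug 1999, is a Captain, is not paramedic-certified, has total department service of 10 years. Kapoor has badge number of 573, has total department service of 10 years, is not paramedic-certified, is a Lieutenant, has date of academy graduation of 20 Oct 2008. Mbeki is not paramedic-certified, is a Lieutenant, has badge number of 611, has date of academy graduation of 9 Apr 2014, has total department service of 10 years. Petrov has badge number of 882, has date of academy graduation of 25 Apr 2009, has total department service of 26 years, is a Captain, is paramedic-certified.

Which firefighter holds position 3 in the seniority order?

Quinn

By rank: Petrov, Whitfield, Quinn and Saleh (Captain); then Fontaine, Marchetti, Kapoor, Delgado and Mbeki (Lieutenant).
Among Petrov, Whitfield, Quinn and Saleh, paramedic-certified before not paramedic-certified: Petrov and Whitfield (paramedic-certified) before Quinn and Saleh (not paramedic-certified).
Petrov and Whitfield both have total department service 26 years, so the next rule applies.
Among Petrov and Whitfield, by date of academy graduation (earlier first): Petrov (25 Apr 2009) before Whitfield (22 Oct 2014).
Quinn and Saleh both have total department service 10 years, so the next rule applies.
Among Quinn and Saleh, by date of academy graduation (earlier first): Quinn (27 Jul 1999) before Saleh (27 Aug 1999).
Among Fontaine, Marchetti, Kapoor, Delgado and Mbeki, paramedic-certified before not paramedic-certified: Fontaine and Marchetti (paramedic-certified) before Kapoor, Delgado and Mbeki (not paramedic-certified).
Fontaine and Marchetti both have total department service 8 years, so the next rule applies.
Among Fontaine and Marchetti, by date of academy graduation (earlier first): Fontaine (27 Oct 2003) before Marchetti (14 Nov 2006).
Kapoor, Delgado and Mbeki all have total department service 10 years, so the next rule applies.
Among Kapoor, Delgado and Mbeki, by date of academy graduation (earlier first): Kapoor (20 Oct 2008) before Delgado (27 Apr 2013) before Mbeki (9 Apr 2014).
Order: Petrov, Whitfield, Quinn, Saleh, Fontaine, Marchetti, Kapoor, Delgado, Mbeki.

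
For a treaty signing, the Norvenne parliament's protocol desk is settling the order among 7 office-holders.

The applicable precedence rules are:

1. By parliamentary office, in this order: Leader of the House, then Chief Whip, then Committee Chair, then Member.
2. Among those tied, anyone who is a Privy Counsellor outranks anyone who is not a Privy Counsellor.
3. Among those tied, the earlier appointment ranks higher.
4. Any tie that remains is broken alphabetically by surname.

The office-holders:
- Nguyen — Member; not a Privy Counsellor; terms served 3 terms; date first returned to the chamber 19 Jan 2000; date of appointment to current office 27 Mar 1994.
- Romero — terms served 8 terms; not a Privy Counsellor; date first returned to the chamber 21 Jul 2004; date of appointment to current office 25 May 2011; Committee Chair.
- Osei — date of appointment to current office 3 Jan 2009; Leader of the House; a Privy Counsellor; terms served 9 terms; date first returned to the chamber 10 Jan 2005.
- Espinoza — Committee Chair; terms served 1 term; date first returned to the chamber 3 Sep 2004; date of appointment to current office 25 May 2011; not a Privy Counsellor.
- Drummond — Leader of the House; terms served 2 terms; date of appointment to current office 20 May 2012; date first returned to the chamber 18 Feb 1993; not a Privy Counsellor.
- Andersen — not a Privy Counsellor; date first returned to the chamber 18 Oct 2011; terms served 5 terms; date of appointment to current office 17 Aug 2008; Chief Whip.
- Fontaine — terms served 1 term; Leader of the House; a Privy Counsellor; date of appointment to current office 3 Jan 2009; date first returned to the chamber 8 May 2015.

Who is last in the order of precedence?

By parliamentary office: Fontaine, Osei and Drummond (Leader of the House); then Andersen (Chief Whip); then Espinoza and Romero (Committee Chair); then Nguyen (Member).
Among Fontaine, Osei and Drummond, a Privy Counsellor before not a Privy Counsellor: Fontaine and Osei (a Privy Counsellor) before Drummond (not a Privy Counsellor).
Fontaine and Osei both have date of appointment to current office 3 Jan 2009, so the next rule applies.
Among Fontaine and Osei, alphabetically by surname: Fontaine before Osei.
Espinoza and Romero are each not a Privy Counsellor, so the next rule applies.
Espinoza and Romero both have date of appointment to current office 25 May 2011, so the next rule applies.
Among Espinoza and Romero, alphabetically by surname: Espinoza before Romero.
Order: Fontaine, Osei, Drummond, Andersen, Espinoza, Romero, Nguyen.

Nguyen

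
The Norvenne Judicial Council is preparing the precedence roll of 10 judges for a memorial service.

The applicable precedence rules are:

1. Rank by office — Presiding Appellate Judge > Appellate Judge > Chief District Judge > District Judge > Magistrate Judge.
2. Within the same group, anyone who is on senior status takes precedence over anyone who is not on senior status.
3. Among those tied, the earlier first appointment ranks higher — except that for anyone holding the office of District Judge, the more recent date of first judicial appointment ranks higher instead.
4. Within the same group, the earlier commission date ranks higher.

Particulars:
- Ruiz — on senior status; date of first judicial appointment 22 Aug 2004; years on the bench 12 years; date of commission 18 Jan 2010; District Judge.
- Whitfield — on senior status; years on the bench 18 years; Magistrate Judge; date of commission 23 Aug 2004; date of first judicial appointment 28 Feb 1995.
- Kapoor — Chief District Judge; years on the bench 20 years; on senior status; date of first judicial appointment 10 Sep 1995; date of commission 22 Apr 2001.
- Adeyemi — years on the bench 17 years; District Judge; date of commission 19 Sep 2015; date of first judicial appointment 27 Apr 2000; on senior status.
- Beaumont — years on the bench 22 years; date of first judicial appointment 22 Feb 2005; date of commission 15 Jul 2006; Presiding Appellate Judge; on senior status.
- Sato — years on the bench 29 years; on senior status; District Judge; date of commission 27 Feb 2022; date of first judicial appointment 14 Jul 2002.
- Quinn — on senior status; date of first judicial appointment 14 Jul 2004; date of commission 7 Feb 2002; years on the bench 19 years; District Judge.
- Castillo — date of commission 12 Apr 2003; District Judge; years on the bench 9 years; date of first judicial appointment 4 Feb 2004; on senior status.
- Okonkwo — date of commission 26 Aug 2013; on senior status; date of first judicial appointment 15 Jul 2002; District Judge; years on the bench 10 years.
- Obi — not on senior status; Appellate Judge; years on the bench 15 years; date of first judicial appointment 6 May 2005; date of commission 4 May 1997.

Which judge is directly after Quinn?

By office: Beaumont (Presiding Appellate Judge); then Obi (Appellate Judge); then Kapoor (Chief District Judge); then Ruiz, Quinn, Castillo, Okonkwo, Sato and Adeyemi (District Judge); then Whitfield (Magistrate Judge).
Ruiz, Quinn, Castillo, Okonkwo, Sato and Adeyemi are each on senior status, so the next rule applies.
Among Ruiz, Quinn, Castillo, Okonkwo, Sato and Adeyemi, by date of first judicial appointment (later first) (reversed rule for this group): Ruiz (22 Aug 2004) before Quinn (14 Jul 2004) before Castillo (4 Feb 2004) before Okonkwo (15 Jul 2002) before Sato (14 Jul 2002) before Adeyemi (27 Apr 2000).
Order: Beaumont, Obi, Kapoor, Ruiz, Quinn, Castillo, Okonkwo, Sato, Adeyemi, Whitfield.

Castillo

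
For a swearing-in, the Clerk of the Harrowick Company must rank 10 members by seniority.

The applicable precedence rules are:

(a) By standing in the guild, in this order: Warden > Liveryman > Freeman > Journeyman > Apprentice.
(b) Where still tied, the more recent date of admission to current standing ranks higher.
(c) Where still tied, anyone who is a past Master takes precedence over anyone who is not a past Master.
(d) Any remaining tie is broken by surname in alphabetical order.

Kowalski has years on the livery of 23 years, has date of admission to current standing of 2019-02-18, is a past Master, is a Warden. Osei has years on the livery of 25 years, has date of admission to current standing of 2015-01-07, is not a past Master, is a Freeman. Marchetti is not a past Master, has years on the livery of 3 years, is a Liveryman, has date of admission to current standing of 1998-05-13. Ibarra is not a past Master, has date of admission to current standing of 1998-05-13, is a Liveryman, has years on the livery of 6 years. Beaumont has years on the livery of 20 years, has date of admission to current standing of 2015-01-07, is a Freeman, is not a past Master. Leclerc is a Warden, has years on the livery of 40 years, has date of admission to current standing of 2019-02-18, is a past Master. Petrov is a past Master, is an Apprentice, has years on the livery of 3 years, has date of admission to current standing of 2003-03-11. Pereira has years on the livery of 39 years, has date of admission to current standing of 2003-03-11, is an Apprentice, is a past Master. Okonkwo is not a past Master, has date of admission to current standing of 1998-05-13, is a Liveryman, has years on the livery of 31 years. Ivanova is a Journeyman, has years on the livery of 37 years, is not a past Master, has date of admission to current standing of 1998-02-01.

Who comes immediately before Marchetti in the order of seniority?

By standing in the guild: Kowalski and Leclerc (Warden); then Ibarra, Marchetti and Okonkwo (Liveryman); then Beaumont and Osei (Freeman); then Ivanova (Journeyman); then Pereira and Petrov (Apprentice).
Kowalski and Leclerc both have date of admission to current standing 2019-02-18, so the next rule applies.
Kowalski and Leclerc are each a past Master, so the next rule applies.
Among Kowalski and Leclerc, alphabetically by surname: Kowalski before Leclerc.
Ibarra, Marchetti and Okonkwo all have date of admission to current standing 1998-05-13, so the next rule applies.
Ibarra, Marchetti and Okonkwo are each not a past Master, so the next rule applies.
Among Ibarra, Marchetti and Okonkwo, alphabetically by surname: Ibarra before Marchetti before Okonkwo.
Beaumont and Osei both have date of admission to current standing 2015-01-07, so the next rule applies.
Beaumont and Osei are each not a past Master, so the next rule applies.
Among Beaumont and Osei, alphabetically by surname: Beaumont before Osei.
Pereira and Petrov both have date of admission to current standing 2003-03-11, so the next rule applies.
Pereira and Petrov are each a past Master, so the next rule applies.
Among Pereira and Petrov, alphabetically by surname: Pereira before Petrov.
Order: Kowalski, Leclerc, Ibarra, Marchetti, Okonkwo, Beaumont, Osei, Ivanova, Pereira, Petrov.

Ibarra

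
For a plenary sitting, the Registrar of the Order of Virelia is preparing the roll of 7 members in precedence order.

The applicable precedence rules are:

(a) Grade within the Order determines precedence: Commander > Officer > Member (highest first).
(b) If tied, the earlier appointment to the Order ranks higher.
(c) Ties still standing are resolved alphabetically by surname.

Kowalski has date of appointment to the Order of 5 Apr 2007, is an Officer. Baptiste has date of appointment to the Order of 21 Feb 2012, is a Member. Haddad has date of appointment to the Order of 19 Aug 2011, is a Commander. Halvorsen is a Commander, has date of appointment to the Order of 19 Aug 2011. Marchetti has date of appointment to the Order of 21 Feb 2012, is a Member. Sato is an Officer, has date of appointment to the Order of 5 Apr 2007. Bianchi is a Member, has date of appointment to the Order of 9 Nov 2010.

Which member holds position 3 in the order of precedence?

By grade within the Order: Haddad and Halvorsen (Commander); then Kowalski and Sato (Officer); then Bianchi, Baptiste and Marchetti (Member).
Haddad and Halvorsen both have date of appointment to the Order 19 Aug 2011, so the next rule applies.
Among Haddad and Halvorsen, alphabetically by surname: Haddad before Halvorsen.
Kowalski and Sato both have date of appointment to the Order 5 Apr 2007, so the next rule applies.
Among Kowalski and Sato, alphabetically by surname: Kowalski before Sato.
Among Bianchi, Baptiste and Marchetti, by date of appointment to the Order (earlier first): Bianchi (9 Nov 2010) before Baptiste and Marchetti (21 Feb 2012).
Among Baptiste and Marchetti, alphabetically by surname: Baptiste before Marchetti.
Order: Haddad, Halvorsen, Kowalski, Sato, Bianchi, Baptiste, Marchetti.

Kowalski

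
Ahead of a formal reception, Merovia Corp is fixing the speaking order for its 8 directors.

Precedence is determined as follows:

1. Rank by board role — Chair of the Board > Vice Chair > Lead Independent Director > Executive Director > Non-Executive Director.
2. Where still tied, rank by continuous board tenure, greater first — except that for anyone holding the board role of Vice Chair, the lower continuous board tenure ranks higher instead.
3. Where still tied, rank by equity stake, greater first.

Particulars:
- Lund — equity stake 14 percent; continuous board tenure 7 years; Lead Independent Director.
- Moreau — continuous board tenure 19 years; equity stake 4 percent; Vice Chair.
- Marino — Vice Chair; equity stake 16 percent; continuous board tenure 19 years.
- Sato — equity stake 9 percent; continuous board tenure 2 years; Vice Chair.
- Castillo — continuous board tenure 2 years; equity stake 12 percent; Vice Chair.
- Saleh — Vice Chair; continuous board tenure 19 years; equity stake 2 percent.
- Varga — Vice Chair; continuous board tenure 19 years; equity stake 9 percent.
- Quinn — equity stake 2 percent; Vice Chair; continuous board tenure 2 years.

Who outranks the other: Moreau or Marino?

Marino

By board role: Castillo, Sato, Quinn, Marino, Varga, Moreau and Saleh (Vice Chair); then Lund (Lead Independent Director).
Among Castillo, Sato, Quinn, Marino, Varga, Moreau and Saleh, by continuous board tenure (lower first) (reversed rule for this group): Castillo, Sato and Quinn (2 years) before Marino, Varga, Moreau and Saleh (19 years).
Among Castillo, Sato and Quinn, by equity stake (higher first): Castillo (12 percent) before Sato (9 percent) before Quinn (2 percent).
Among Marino, Varga, Moreau and Saleh, by equity stake (higher first): Marino (16 percent) before Varga (9 percent) before Moreau (4 percent) before Saleh (2 percent).
So Marino takes precedence.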